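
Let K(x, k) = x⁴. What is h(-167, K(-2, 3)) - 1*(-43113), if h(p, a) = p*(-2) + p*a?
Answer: 40775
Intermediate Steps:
h(p, a) = -2*p + a*p
h(-167, K(-2, 3)) - 1*(-43113) = -167*(-2 + (-2)⁴) - 1*(-43113) = -167*(-2 + 16) + 43113 = -167*14 + 43113 = -2338 + 43113 = 40775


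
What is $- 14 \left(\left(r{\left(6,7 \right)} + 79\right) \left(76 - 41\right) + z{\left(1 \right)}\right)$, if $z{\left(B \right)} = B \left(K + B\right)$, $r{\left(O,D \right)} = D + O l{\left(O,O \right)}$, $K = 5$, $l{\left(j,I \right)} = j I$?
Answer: $-148064$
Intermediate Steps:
$l{\left(j,I \right)} = I j$
$r{\left(O,D \right)} = D + O^{3}$ ($r{\left(O,D \right)} = D + O O O = D + O O^{2} = D + O^{3}$)
$z{\left(B \right)} = B \left(5 + B\right)$
$- 14 \left(\left(r{\left(6,7 \right)} + 79\right) \left(76 - 41\right) + z{\left(1 \right)}\right) = - 14 \left(\left(\left(7 + 6^{3}\right) + 79\right) \left(76 - 41\right) + 1 \left(5 + 1\right)\right) = - 14 \left(\left(\left(7 + 216\right) + 79\right) 35 + 1 \cdot 6\right) = - 14 \left(\left(223 + 79\right) 35 + 6\right) = - 14 \left(302 \cdot 35 + 6\right) = - 14 \left(10570 + 6\right) = \left(-14\right) 10576 = -148064$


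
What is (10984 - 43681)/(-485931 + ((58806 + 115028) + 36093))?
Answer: 32697/276004 ≈ 0.11847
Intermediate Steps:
(10984 - 43681)/(-485931 + ((58806 + 115028) + 36093)) = -32697/(-485931 + (173834 + 36093)) = -32697/(-485931 + 209927) = -32697/(-276004) = -32697*(-1/276004) = 32697/276004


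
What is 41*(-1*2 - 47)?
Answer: -2009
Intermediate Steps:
41*(-1*2 - 47) = 41*(-2 - 47) = 41*(-49) = -2009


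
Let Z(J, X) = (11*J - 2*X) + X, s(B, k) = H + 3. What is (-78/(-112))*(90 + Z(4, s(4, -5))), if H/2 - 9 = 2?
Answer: 4251/56 ≈ 75.911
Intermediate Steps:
H = 22 (H = 18 + 2*2 = 18 + 4 = 22)
s(B, k) = 25 (s(B, k) = 22 + 3 = 25)
Z(J, X) = -X + 11*J (Z(J, X) = (-2*X + 11*J) + X = -X + 11*J)
(-78/(-112))*(90 + Z(4, s(4, -5))) = (-78/(-112))*(90 + (-1*25 + 11*4)) = (-78*(-1/112))*(90 + (-25 + 44)) = 39*(90 + 19)/56 = (39/56)*109 = 4251/56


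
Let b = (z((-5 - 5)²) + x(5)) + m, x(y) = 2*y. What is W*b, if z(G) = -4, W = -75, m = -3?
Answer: -225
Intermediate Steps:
b = 3 (b = (-4 + 2*5) - 3 = (-4 + 10) - 3 = 6 - 3 = 3)
W*b = -75*3 = -225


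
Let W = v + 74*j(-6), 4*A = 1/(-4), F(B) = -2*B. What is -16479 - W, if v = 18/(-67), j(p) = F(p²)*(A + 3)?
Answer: -55458/67 ≈ -827.73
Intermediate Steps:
A = -1/16 (A = (¼)/(-4) = (¼)*(-¼) = -1/16 ≈ -0.062500)
j(p) = -47*p²/8 (j(p) = (-2*p²)*(-1/16 + 3) = -2*p²*(47/16) = -47*p²/8)
v = -18/67 (v = 18*(-1/67) = -18/67 ≈ -0.26866)
W = -1048635/67 (W = -18/67 + 74*(-47/8*(-6)²) = -18/67 + 74*(-47/8*36) = -18/67 + 74*(-423/2) = -18/67 - 15651 = -1048635/67 ≈ -15651.)
-16479 - W = -16479 - 1*(-1048635/67) = -16479 + 1048635/67 = -55458/67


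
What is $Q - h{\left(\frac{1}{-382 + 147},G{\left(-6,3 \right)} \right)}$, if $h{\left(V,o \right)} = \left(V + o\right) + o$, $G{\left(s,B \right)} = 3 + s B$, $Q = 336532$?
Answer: $\frac{79092071}{235} \approx 3.3656 \cdot 10^{5}$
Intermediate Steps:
$G{\left(s,B \right)} = 3 + B s$
$h{\left(V,o \right)} = V + 2 o$
$Q - h{\left(\frac{1}{-382 + 147},G{\left(-6,3 \right)} \right)} = 336532 - \left(\frac{1}{-382 + 147} + 2 \left(3 + 3 \left(-6\right)\right)\right) = 336532 - \left(\frac{1}{-235} + 2 \left(3 - 18\right)\right) = 336532 - \left(- \frac{1}{235} + 2 \left(-15\right)\right) = 336532 - \left(- \frac{1}{235} - 30\right) = 336532 - - \frac{7051}{235} = 336532 + \frac{7051}{235} = \frac{79092071}{235}$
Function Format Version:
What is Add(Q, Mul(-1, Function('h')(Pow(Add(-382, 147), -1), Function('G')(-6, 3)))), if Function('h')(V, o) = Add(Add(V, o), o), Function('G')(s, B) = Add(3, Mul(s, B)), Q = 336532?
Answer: Rational(79092071, 235) ≈ 3.3656e+5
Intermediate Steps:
Function('G')(s, B) = Add(3, Mul(B, s))
Function('h')(V, o) = Add(V, Mul(2, o))
Add(Q, Mul(-1, Function('h')(Pow(Add(-382, 147), -1), Function('G')(-6, 3)))) = Add(336532, Mul(-1, Add(Pow(Add(-382, 147), -1), Mul(2, Add(3, Mul(3, -6)))))) = Add(336532, Mul(-1, Add(Pow(-235, -1), Mul(2, Add(3, -18))))) = Add(336532, Mul(-1, Add(Rational(-1, 235), Mul(2, -15)))) = Add(336532, Mul(-1, Add(Rational(-1, 235), -30))) = Add(336532, Mul(-1, Rational(-7051, 235))) = Add(336532, Rational(7051, 235)) = Rational(79092071, 235)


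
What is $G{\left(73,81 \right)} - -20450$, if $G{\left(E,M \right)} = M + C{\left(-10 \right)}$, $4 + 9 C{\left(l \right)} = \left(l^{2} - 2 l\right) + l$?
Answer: $\frac{184885}{9} \approx 20543.0$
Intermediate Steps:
$C{\left(l \right)} = - \frac{4}{9} - \frac{l}{9} + \frac{l^{2}}{9}$ ($C{\left(l \right)} = - \frac{4}{9} + \frac{\left(l^{2} - 2 l\right) + l}{9} = - \frac{4}{9} + \frac{l^{2} - l}{9} = - \frac{4}{9} + \left(- \frac{l}{9} + \frac{l^{2}}{9}\right) = - \frac{4}{9} - \frac{l}{9} + \frac{l^{2}}{9}$)
$G{\left(E,M \right)} = \frac{106}{9} + M$ ($G{\left(E,M \right)} = M - \left(- \frac{2}{3} - \frac{100}{9}\right) = M + \left(- \frac{4}{9} + \frac{10}{9} + \frac{1}{9} \cdot 100\right) = M + \left(- \frac{4}{9} + \frac{10}{9} + \frac{100}{9}\right) = M + \frac{106}{9} = \frac{106}{9} + M$)
$G{\left(73,81 \right)} - -20450 = \left(\frac{106}{9} + 81\right) - -20450 = \frac{835}{9} + 20450 = \frac{184885}{9}$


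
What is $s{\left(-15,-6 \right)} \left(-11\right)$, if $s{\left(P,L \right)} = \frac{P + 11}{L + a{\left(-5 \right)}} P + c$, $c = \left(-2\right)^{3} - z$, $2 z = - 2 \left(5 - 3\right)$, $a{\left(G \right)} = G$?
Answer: $126$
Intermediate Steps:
$z = -2$ ($z = \frac{\left(-2\right) \left(5 - 3\right)}{2} = \frac{\left(-2\right) 2}{2} = \frac{1}{2} \left(-4\right) = -2$)
$c = -6$ ($c = \left(-2\right)^{3} - -2 = -8 + 2 = -6$)
$s{\left(P,L \right)} = -6 + \frac{P \left(11 + P\right)}{-5 + L}$ ($s{\left(P,L \right)} = \frac{P + 11}{L - 5} P - 6 = \frac{11 + P}{-5 + L} P - 6 = \frac{P \left(11 + P\right)}{-5 + L} - 6 = -6 + \frac{P \left(11 + P\right)}{-5 + L}$)
$s{\left(-15,-6 \right)} \left(-11\right) = \frac{30 + \left(-15\right)^{2} - -36 + 11 \left(-15\right)}{-5 - 6} \left(-11\right) = \frac{30 + 225 + 36 - 165}{-11} \left(-11\right) = \left(- \frac{1}{11}\right) 126 \left(-11\right) = \left(- \frac{126}{11}\right) \left(-11\right) = 126$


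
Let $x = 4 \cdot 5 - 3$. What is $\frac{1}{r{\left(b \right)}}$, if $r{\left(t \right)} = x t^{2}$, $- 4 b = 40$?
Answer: $\frac{1}{1700} \approx 0.00058824$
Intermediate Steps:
$b = -10$ ($b = \left(- \frac{1}{4}\right) 40 = -10$)
$x = 17$ ($x = 20 - 3 = 17$)
$r{\left(t \right)} = 17 t^{2}$
$\frac{1}{r{\left(b \right)}} = \frac{1}{17 \left(-10\right)^{2}} = \frac{1}{17 \cdot 100} = \frac{1}{1700}$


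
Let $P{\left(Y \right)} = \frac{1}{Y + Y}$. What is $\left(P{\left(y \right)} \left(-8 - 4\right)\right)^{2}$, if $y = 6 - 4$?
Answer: $9$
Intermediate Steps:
$y = 2$ ($y = 6 - 4 = 2$)
$P{\left(Y \right)} = \frac{1}{2 Y}$
$\left(P{\left(y \right)} \left(-8 - 4\right)\right)^{2} = \left(\frac{1}{2 \cdot 2} \left(-8 - 4\right)\right)^{2} = \left(\frac{1}{2} \cdot \frac{1}{2} \left(-12\right)\right)^{2} = \left(\frac{1}{4} \left(-12\right)\right)^{2} = \left(-3\right)^{2} = 9$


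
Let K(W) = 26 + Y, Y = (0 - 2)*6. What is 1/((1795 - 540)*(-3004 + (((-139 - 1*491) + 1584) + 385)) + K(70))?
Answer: -1/2089561 ≈ -4.7857e-7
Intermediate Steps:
Y = -12 (Y = -2*6 = -12)
K(W) = 14 (K(W) = 26 - 12 = 14)
1/((1795 - 540)*(-3004 + (((-139 - 1*491) + 1584) + 385)) + K(70)) = 1/((1795 - 540)*(-3004 + (((-139 - 1*491) + 1584) + 385)) + 14) = 1/(1255*(-3004 + (((-139 - 491) + 1584) + 385)) + 14) = 1/(1255*(-3004 + ((-630 + 1584) + 385)) + 14) = 1/(1255*(-3004 + (954 + 385)) + 14) = 1/(1255*(-3004 + 1339) + 14) = 1/(1255*(-1665) + 14) = 1/(-2089575 + 14) = 1/(-2089561) = -1/2089561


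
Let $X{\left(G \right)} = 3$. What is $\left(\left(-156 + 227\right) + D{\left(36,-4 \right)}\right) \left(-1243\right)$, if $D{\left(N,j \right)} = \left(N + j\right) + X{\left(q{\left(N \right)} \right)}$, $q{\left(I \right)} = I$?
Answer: $-131758$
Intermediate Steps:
$D{\left(N,j \right)} = 3 + N + j$ ($D{\left(N,j \right)} = \left(N + j\right) + 3 = 3 + N + j$)
$\left(\left(-156 + 227\right) + D{\left(36,-4 \right)}\right) \left(-1243\right) = \left(\left(-156 + 227\right) + \left(3 + 36 - 4\right)\right) \left(-1243\right) = \left(71 + 35\right) \left(-1243\right) = 106 \left(-1243\right) = -131758$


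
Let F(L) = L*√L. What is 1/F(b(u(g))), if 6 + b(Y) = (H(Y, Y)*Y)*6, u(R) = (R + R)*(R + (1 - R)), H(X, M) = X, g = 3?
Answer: √210/44100 ≈ 0.00032860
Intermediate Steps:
u(R) = 2*R (u(R) = (2*R)*1 = 2*R)
b(Y) = -6 + 6*Y² (b(Y) = -6 + (Y*Y)*6 = -6 + Y²*6 = -6 + 6*Y²)
F(L) = L^(3/2)
1/F(b(u(g))) = 1/((-6 + 6*(2*3)²)^(3/2)) = 1/((-6 + 6*6²)^(3/2)) = 1/((-6 + 6*36)^(3/2)) = 1/((-6 + 216)^(3/2)) = 1/(210^(3/2)) = 1/(210*√210) = √210/44100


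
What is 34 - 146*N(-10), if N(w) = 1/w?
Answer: 243/5 ≈ 48.600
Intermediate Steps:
N(w) = 1/w
34 - 146*N(-10) = 34 - 146/(-10) = 34 - 146*(-⅒) = 34 + 73/5 = 243/5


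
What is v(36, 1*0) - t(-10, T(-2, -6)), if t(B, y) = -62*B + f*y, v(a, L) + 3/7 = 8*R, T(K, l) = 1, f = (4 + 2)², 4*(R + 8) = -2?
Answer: -5071/7 ≈ -724.43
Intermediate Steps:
R = -17/2 (R = -8 + (¼)*(-2) = -8 - ½ = -17/2 ≈ -8.5000)
f = 36 (f = 6² = 36)
v(a, L) = -479/7 (v(a, L) = -3/7 + 8*(-17/2) = -3/7 - 68 = -479/7)
t(B, y) = -62*B + 36*y
v(36, 1*0) - t(-10, T(-2, -6)) = -479/7 - (-62*(-10) + 36*1) = -479/7 - (620 + 36) = -479/7 - 1*656 = -479/7 - 656 = -5071/7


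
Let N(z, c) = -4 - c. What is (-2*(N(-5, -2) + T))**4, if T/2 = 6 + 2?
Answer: 614656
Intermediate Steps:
T = 16 (T = 2*(6 + 2) = 2*8 = 16)
(-2*(N(-5, -2) + T))**4 = (-2*((-4 - 1*(-2)) + 16))**4 = (-2*((-4 + 2) + 16))**4 = (-2*(-2 + 16))**4 = (-2*14)**4 = (-28)**4 = 614656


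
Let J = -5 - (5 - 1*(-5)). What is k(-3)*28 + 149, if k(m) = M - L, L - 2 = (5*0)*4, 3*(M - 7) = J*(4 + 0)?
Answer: -271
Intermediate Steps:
J = -15 (J = -5 - (5 + 5) = -5 - 1*10 = -5 - 10 = -15)
M = -13 (M = 7 + (-15*(4 + 0))/3 = 7 + (-15*4)/3 = 7 + (⅓)*(-60) = 7 - 20 = -13)
L = 2 (L = 2 + (5*0)*4 = 2 + 0*4 = 2 + 0 = 2)
k(m) = -15 (k(m) = -13 - 1*2 = -13 - 2 = -15)
k(-3)*28 + 149 = -15*28 + 149 = -420 + 149 = -271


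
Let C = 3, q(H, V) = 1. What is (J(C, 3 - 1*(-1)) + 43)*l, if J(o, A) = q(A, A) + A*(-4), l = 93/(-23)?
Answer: -2604/23 ≈ -113.22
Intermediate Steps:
l = -93/23 (l = 93*(-1/23) = -93/23 ≈ -4.0435)
J(o, A) = 1 - 4*A (J(o, A) = 1 + A*(-4) = 1 - 4*A)
(J(C, 3 - 1*(-1)) + 43)*l = ((1 - 4*(3 - 1*(-1))) + 43)*(-93/23) = ((1 - 4*(3 + 1)) + 43)*(-93/23) = ((1 - 4*4) + 43)*(-93/23) = ((1 - 16) + 43)*(-93/23) = (-15 + 43)*(-93/23) = 28*(-93/23) = -2604/23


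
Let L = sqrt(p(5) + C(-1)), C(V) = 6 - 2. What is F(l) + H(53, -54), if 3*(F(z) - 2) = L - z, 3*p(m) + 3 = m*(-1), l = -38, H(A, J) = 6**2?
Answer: 152/3 + 2*sqrt(3)/9 ≈ 51.052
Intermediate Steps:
H(A, J) = 36
p(m) = -1 - m/3 (p(m) = -1 + (m*(-1))/3 = -1 + (-m)/3 = -1 - m/3)
C(V) = 4
L = 2*sqrt(3)/3 (L = sqrt((-1 - 1/3*5) + 4) = sqrt((-1 - 5/3) + 4) = sqrt(-8/3 + 4) = sqrt(4/3) = 2*sqrt(3)/3 ≈ 1.1547)
F(z) = 2 - z/3 + 2*sqrt(3)/9 (F(z) = 2 + (2*sqrt(3)/3 - z)/3 = 2 + (-z + 2*sqrt(3)/3)/3 = 2 + (-z/3 + 2*sqrt(3)/9) = 2 - z/3 + 2*sqrt(3)/9)
F(l) + H(53, -54) = (2 - 1/3*(-38) + 2*sqrt(3)/9) + 36 = (2 + 38/3 + 2*sqrt(3)/9) + 36 = (44/3 + 2*sqrt(3)/9) + 36 = 152/3 + 2*sqrt(3)/9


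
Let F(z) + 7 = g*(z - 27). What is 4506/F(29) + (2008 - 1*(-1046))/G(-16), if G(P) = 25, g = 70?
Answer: 518832/3325 ≈ 156.04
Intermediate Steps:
F(z) = -1897 + 70*z (F(z) = -7 + 70*(z - 27) = -7 + 70*(-27 + z) = -7 + (-1890 + 70*z) = -1897 + 70*z)
4506/F(29) + (2008 - 1*(-1046))/G(-16) = 4506/(-1897 + 70*29) + (2008 - 1*(-1046))/25 = 4506/(-1897 + 2030) + (2008 + 1046)*(1/25) = 4506/133 + 3054*(1/25) = 4506*(1/133) + 3054/25 = 4506/133 + 3054/25 = 518832/3325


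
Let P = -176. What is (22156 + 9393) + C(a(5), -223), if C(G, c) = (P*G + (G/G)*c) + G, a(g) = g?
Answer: 30451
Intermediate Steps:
C(G, c) = c - 175*G (C(G, c) = (-176*G + (G/G)*c) + G = (-176*G + 1*c) + G = (-176*G + c) + G = (c - 176*G) + G = c - 175*G)
(22156 + 9393) + C(a(5), -223) = (22156 + 9393) + (-223 - 175*5) = 31549 + (-223 - 875) = 31549 - 1098 = 30451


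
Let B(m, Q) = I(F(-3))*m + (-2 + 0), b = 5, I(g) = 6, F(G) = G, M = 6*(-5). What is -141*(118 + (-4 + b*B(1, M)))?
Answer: -18894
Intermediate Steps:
M = -30
B(m, Q) = -2 + 6*m (B(m, Q) = 6*m + (-2 + 0) = 6*m - 2 = -2 + 6*m)
-141*(118 + (-4 + b*B(1, M))) = -141*(118 + (-4 + 5*(-2 + 6*1))) = -141*(118 + (-4 + 5*(-2 + 6))) = -141*(118 + (-4 + 5*4)) = -141*(118 + (-4 + 20)) = -141*(118 + 16) = -141*134 = -18894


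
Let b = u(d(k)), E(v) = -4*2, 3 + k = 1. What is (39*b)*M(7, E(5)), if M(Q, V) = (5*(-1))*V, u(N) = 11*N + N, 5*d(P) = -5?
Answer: -18720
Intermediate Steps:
k = -2 (k = -3 + 1 = -2)
d(P) = -1 (d(P) = (⅕)*(-5) = -1)
u(N) = 12*N
E(v) = -8
b = -12 (b = 12*(-1) = -12)
M(Q, V) = -5*V
(39*b)*M(7, E(5)) = (39*(-12))*(-5*(-8)) = -468*40 = -18720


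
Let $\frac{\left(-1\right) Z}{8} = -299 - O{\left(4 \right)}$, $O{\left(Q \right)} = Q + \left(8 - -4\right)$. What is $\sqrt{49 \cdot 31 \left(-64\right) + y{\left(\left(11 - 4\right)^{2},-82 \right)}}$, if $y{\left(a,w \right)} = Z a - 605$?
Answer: $3 \sqrt{2851} \approx 160.18$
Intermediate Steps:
$O{\left(Q \right)} = 12 + Q$ ($O{\left(Q \right)} = Q + \left(8 + 4\right) = Q + 12 = 12 + Q$)
$Z = 2520$ ($Z = - 8 \left(-299 - \left(12 + 4\right)\right) = - 8 \left(-299 - 16\right) = \left(-8\right) \left(-315\right) = 2520$)
$y{\left(a,w \right)} = -605 + 2520 a$ ($y{\left(a,w \right)} = 2520 a - 605 = -605 + 2520 a$)
$\sqrt{49 \cdot 31 \left(-64\right) + y{\left(\left(11 - 4\right)^{2},-82 \right)}} = \sqrt{49 \cdot 31 \left(-64\right) - \left(605 - 2520 \left(11 - 4\right)^{2}\right)} = \sqrt{1519 \left(-64\right) - \left(605 - 2520 \cdot 7^{2}\right)} = \sqrt{-97216 + \left(-605 + 2520 \cdot 49\right)} = \sqrt{-97216 + \left(-605 + 123480\right)} = \sqrt{-97216 + 122875} = \sqrt{25659} = 3 \sqrt{2851}$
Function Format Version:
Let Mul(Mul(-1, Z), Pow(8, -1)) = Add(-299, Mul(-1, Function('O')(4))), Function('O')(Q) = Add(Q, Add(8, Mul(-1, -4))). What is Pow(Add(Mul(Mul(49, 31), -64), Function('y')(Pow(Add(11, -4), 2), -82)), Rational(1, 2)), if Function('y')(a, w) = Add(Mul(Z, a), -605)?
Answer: Mul(3, Pow(2851, Rational(1, 2))) ≈ 160.18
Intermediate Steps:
Function('O')(Q) = Add(12, Q) (Function('O')(Q) = Add(Q, Add(8, 4)) = Add(Q, 12) = Add(12, Q))
Z = 2520 (Z = Mul(-8, Add(-299, Mul(-1, Add(12, 4)))) = Mul(-8, Add(-299, Mul(-1, 16))) = Mul(-8, Add(-299, -16)) = Mul(-8, -315) = 2520)
Function('y')(a, w) = Add(-605, Mul(2520, a)) (Function('y')(a, w) = Add(Mul(2520, a), -605) = Add(-605, Mul(2520, a)))
Pow(Add(Mul(Mul(49, 31), -64), Function('y')(Pow(Add(11, -4), 2), -82)), Rational(1, 2)) = Pow(Add(Mul(Mul(49, 31), -64), Add(-605, Mul(2520, Pow(Add(11, -4), 2)))), Rational(1, 2)) = Pow(Add(Mul(1519, -64), Add(-605, Mul(2520, Pow(7, 2)))), Rational(1, 2)) = Pow(Add(-97216, Add(-605, Mul(2520, 49))), Rational(1, 2)) = Pow(Add(-97216, Add(-605, 123480)), Rational(1, 2)) = Pow(Add(-97216, 122875), Rational(1, 2)) = Pow(25659, Rational(1, 2)) = Mul(3, Pow(2851, Rational(1, 2)))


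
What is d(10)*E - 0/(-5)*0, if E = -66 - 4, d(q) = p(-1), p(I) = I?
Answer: 70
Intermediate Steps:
d(q) = -1
E = -70
d(10)*E - 0/(-5)*0 = -1*(-70) - 0/(-5)*0 = 70 - 0*(-1)/5*0 = 70 - 3*0*0 = 70 + 0*0 = 70 + 0 = 70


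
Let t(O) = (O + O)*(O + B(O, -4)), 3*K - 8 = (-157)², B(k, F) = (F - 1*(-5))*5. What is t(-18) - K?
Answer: -7751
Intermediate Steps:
B(k, F) = 25 + 5*F (B(k, F) = (F + 5)*5 = (5 + F)*5 = 25 + 5*F)
K = 8219 (K = 8/3 + (⅓)*(-157)² = 8/3 + (⅓)*24649 = 8/3 + 24649/3 = 8219)
t(O) = 2*O*(5 + O) (t(O) = (O + O)*(O + (25 + 5*(-4))) = (2*O)*(O + (25 - 20)) = (2*O)*(O + 5) = (2*O)*(5 + O) = 2*O*(5 + O))
t(-18) - K = 2*(-18)*(5 - 18) - 1*8219 = 2*(-18)*(-13) - 8219 = 468 - 8219 = -7751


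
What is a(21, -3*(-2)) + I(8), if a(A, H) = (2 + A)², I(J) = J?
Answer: 537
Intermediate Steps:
a(21, -3*(-2)) + I(8) = (2 + 21)² + 8 = 23² + 8 = 529 + 8 = 537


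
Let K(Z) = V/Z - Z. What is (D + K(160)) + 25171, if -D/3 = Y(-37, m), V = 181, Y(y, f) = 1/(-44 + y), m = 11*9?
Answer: 108052567/4320 ≈ 25012.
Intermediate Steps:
m = 99
D = 1/27 (D = -3/(-44 - 37) = -3/(-81) = -3*(-1/81) = 1/27 ≈ 0.037037)
K(Z) = -Z + 181/Z (K(Z) = 181/Z - Z = -Z + 181/Z)
(D + K(160)) + 25171 = (1/27 + (-1*160 + 181/160)) + 25171 = (1/27 + (-160 + 181*(1/160))) + 25171 = (1/27 + (-160 + 181/160)) + 25171 = (1/27 - 25419/160) + 25171 = -686153/4320 + 25171 = 108052567/4320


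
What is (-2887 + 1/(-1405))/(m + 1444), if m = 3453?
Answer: -4056236/6880285 ≈ -0.58954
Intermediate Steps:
(-2887 + 1/(-1405))/(m + 1444) = (-2887 + 1/(-1405))/(3453 + 1444) = (-2887 - 1/1405)/4897 = -4056236/1405*1/4897 = -4056236/6880285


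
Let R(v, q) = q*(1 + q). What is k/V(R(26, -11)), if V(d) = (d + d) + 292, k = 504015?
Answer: 504015/512 ≈ 984.40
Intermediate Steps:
V(d) = 292 + 2*d (V(d) = 2*d + 292 = 292 + 2*d)
k/V(R(26, -11)) = 504015/(292 + 2*(-11*(1 - 11))) = 504015/(292 + 2*(-11*(-10))) = 504015/(292 + 2*110) = 504015/(292 + 220) = 504015/512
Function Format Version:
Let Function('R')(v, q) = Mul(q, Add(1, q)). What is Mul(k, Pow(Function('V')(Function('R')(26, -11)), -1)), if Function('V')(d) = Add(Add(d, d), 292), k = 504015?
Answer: Rational(504015, 512) ≈ 984.40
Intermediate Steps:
Function('V')(d) = Add(292, Mul(2, d)) (Function('V')(d) = Add(Mul(2, d), 292) = Add(292, Mul(2, d)))
Mul(k, Pow(Function('V')(Function('R')(26, -11)), -1)) = Mul(504015, Pow(Add(292, Mul(2, Mul(-11, Add(1, -11)))), -1)) = Mul(504015, Pow(Add(292, Mul(2, Mul(-11, -10))), -1)) = Mul(504015, Pow(Add(292, Mul(2, 110)), -1)) = Mul(504015, Pow(Add(292, 220), -1)) = Mul(504015, Pow(512, -1)) = Mul(504015, Rational(1, 512)) = Rational(504015, 512)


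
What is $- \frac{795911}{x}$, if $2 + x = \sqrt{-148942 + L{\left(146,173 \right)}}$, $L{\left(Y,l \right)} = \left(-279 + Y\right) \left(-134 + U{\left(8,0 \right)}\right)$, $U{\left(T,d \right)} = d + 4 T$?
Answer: $\frac{795911}{67690} + \frac{795911 i \sqrt{8461}}{33845} \approx 11.758 + 2163.1 i$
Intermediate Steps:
$L{\left(Y,l \right)} = 28458 - 102 Y$ ($L{\left(Y,l \right)} = \left(-279 + Y\right) \left(-134 + \left(0 + 4 \cdot 8\right)\right) = \left(-279 + Y\right) \left(-134 + \left(0 + 32\right)\right) = \left(-279 + Y\right) \left(-134 + 32\right) = \left(-279 + Y\right) \left(-102\right) = 28458 - 102 Y$)
$x = -2 + 4 i \sqrt{8461}$ ($x = -2 + \sqrt{-148942 + \left(28458 - 14892\right)} = -2 + \sqrt{-148942 + 13566} = -2 + \sqrt{-135376} = -2 + 4 i \sqrt{8461} \approx -2.0 + 367.93 i$)
$- \frac{795911}{x} = - \frac{795911}{-2 + 4 i \sqrt{8461}}$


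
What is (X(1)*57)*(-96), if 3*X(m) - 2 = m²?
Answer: -5472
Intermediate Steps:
X(m) = ⅔ + m²/3
(X(1)*57)*(-96) = ((⅔ + (⅓)*1²)*57)*(-96) = ((⅔ + (⅓)*1)*57)*(-96) = ((⅔ + ⅓)*57)*(-96) = (1*57)*(-96) = 57*(-96) = -5472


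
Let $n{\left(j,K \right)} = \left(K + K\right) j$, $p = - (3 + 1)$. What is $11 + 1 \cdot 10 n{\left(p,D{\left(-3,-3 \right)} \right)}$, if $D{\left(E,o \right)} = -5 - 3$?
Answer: $651$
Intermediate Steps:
$D{\left(E,o \right)} = -8$ ($D{\left(E,o \right)} = -5 - 3 = -8$)
$p = -4$ ($p = \left(-1\right) 4 = -4$)
$n{\left(j,K \right)} = 2 K j$
$11 + 1 \cdot 10 n{\left(p,D{\left(-3,-3 \right)} \right)} = 11 + 1 \cdot 10 \cdot 2 \left(-8\right) \left(-4\right) = 11 + 10 \cdot 64 = 11 + 640 = 651$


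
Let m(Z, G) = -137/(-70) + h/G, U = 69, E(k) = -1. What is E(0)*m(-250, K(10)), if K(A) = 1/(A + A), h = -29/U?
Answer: 31147/4830 ≈ 6.4487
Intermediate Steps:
h = -29/69 ≈ -0.42029
K(A) = 1/(2*A)
m(Z, G) = 137/70 - 29/(69*G) (m(Z, G) = -137/(-70) - 29/(69*G) = -137*(-1/70) - 29/(69*G) = 137/70 - 29/(69*G))
E(0)*m(-250, K(10)) = -(-2030 + 9453*((½)/10))/(4830*((½)/10)) = -(-2030 + 9453*((½)*(⅒)))/(4830*((½)*(⅒))) = -(-2030 + 9453*(1/20))/(4830*1/20) = -20*(-2030 + 9453/20)/4830 = -20*(-31147)/(4830*20) = -1*(-31147/4830) = 31147/4830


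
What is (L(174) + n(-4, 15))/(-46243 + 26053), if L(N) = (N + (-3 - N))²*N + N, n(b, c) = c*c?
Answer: -131/1346 ≈ -0.097325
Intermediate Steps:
n(b, c) = c²
L(N) = 10*N (L(N) = (-3)²*N + N = 9*N + N = 10*N)
(L(174) + n(-4, 15))/(-46243 + 26053) = (10*174 + 15²)/(-46243 + 26053) = (1740 + 225)/(-20190) = 1965*(-1/20190) = -131/1346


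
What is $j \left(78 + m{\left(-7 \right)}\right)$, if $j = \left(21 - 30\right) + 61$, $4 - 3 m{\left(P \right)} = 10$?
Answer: $3952$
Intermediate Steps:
$m{\left(P \right)} = -2$ ($m{\left(P \right)} = \frac{4}{3} - \frac{10}{3} = -2$)
$j = 52$ ($j = -9 + 61 = 52$)
$j \left(78 + m{\left(-7 \right)}\right) = 52 \left(78 - 2\right) = 52 \cdot 76 = 3952$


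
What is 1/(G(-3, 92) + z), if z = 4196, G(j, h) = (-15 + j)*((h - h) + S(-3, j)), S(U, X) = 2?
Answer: 1/4160 ≈ 0.00024038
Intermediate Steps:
G(j, h) = -30 + 2*j (G(j, h) = (-15 + j)*((h - h) + 2) = (-15 + j)*(0 + 2) = (-15 + j)*2 = -30 + 2*j)
1/(G(-3, 92) + z) = 1/((-30 + 2*(-3)) + 4196) = 1/((-30 - 6) + 4196) = 1/(-36 + 4196) = 1/4160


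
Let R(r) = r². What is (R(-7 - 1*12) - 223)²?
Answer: 19044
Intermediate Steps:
(R(-7 - 1*12) - 223)² = ((-7 - 1*12)² - 223)² = ((-7 - 12)² - 223)² = ((-19)² - 223)² = (361 - 223)² = 138² = 19044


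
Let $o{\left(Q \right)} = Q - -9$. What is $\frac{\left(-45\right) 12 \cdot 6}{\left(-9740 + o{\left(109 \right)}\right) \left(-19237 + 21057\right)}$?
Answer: $\frac{81}{437801} \approx 0.00018502$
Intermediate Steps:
$o{\left(Q \right)} = 9 + Q$ ($o{\left(Q \right)} = Q + 9 = 9 + Q$)
$\frac{\left(-45\right) 12 \cdot 6}{\left(-9740 + o{\left(109 \right)}\right) \left(-19237 + 21057\right)} = \frac{\left(-45\right) 12 \cdot 6}{\left(-9740 + \left(9 + 109\right)\right) \left(-19237 + 21057\right)} = \frac{\left(-540\right) 6}{\left(-9740 + 118\right) 1820} = - \frac{3240}{\left(-9622\right) 1820} = - \frac{3240}{-17512040} = \left(-3240\right) \left(- \frac{1}{17512040}\right) = \frac{81}{437801}$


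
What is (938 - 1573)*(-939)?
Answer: 596265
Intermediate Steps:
(938 - 1573)*(-939) = -635*(-939) = 596265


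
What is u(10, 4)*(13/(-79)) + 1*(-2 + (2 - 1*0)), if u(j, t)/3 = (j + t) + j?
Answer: -936/79 ≈ -11.848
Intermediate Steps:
u(j, t) = 3*t + 6*j (u(j, t) = 3*((j + t) + j) = 3*(t + 2*j) = 3*t + 6*j)
u(10, 4)*(13/(-79)) + 1*(-2 + (2 - 1*0)) = (3*4 + 6*10)*(13/(-79)) + 1*(-2 + (2 - 1*0)) = (12 + 60)*(13*(-1/79)) + 1*(-2 + (2 + 0)) = 72*(-13/79) + 1*(-2 + 2) = -936/79 + 1*0 = -936/79 + 0 = -936/79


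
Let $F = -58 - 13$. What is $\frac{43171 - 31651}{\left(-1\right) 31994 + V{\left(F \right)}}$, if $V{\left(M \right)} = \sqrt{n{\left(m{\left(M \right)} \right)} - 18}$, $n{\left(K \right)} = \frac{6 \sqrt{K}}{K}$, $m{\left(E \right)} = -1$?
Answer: $\frac{11520}{-31994 + \sqrt{6} \sqrt{-3 - i}} \approx -0.36008 + 4.8391 \cdot 10^{-5} i$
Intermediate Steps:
$n{\left(K \right)} = \frac{6}{\sqrt{K}}$
$F = -71$ ($F = -58 - 13 = -71$)
$V{\left(M \right)} = \sqrt{-18 - 6 i}$ ($V{\left(M \right)} = \sqrt{\frac{6}{i} - 18} = \sqrt{6 \left(- i\right) - 18} = \sqrt{- 6 i - 18} = \sqrt{-18 - 6 i}$)
$\frac{43171 - 31651}{\left(-1\right) 31994 + V{\left(F \right)}} = \frac{43171 - 31651}{\left(-1\right) 31994 + \sqrt{-18 - 6 i}} = \frac{11520}{-31994 + \sqrt{-18 - 6 i}}$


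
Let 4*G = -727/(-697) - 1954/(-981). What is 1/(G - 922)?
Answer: -2735028/2519620691 ≈ -0.0010855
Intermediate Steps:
G = 2075125/2735028 (G = (-727/(-697) - 1954/(-981))/4 = (-727*(-1/697) - 1954*(-1/981))/4 = (727/697 + 1954/981)/4 = (¼)*(2075125/683757) = 2075125/2735028 ≈ 0.75872)
1/(G - 922) = 1/(2075125/2735028 - 922) = 1/(-2519620691/2735028) = -2735028/2519620691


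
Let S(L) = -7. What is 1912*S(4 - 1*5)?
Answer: -13384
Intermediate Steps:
1912*S(4 - 1*5) = 1912*(-7) = -13384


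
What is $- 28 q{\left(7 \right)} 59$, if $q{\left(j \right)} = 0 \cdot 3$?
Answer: $0$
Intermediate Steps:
$q{\left(j \right)} = 0$
$- 28 q{\left(7 \right)} 59 = \left(-28\right) 0 \cdot 59 = 0 \cdot 59 = 0$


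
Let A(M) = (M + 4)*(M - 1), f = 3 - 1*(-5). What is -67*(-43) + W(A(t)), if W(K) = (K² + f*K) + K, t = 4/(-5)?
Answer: 1788961/625 ≈ 2862.3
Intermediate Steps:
t = -⅘ (t = 4*(-⅕) = -⅘ ≈ -0.80000)
f = 8 (f = 3 + 5 = 8)
A(M) = (-1 + M)*(4 + M) (A(M) = (4 + M)*(-1 + M) = (-1 + M)*(4 + M))
W(K) = K² + 9*K (W(K) = (K² + 8*K) + K = K² + 9*K)
-67*(-43) + W(A(t)) = -67*(-43) + (-4 + (-⅘)² + 3*(-⅘))*(9 + (-4 + (-⅘)² + 3*(-⅘))) = 2881 + (-4 + 16/25 - 12/5)*(9 + (-4 + 16/25 - 12/5)) = 2881 - 144*(9 - 144/25)/25 = 2881 - 144/25*81/25 = 2881 - 11664/625 = 1788961/625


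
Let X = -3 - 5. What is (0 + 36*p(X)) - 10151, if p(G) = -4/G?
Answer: -10133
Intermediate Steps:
X = -8
(0 + 36*p(X)) - 10151 = (0 + 36*(-4/(-8))) - 10151 = (0 + 36*(-4*(-⅛))) - 10151 = (0 + 36*(½)) - 10151 = (0 + 18) - 10151 = 18 - 10151 = -10133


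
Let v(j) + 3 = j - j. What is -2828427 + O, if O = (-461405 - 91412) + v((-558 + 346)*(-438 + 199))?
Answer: -3381247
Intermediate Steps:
v(j) = -3 (v(j) = -3 + (j - j) = -3 + 0 = -3)
O = -552820 (O = (-461405 - 91412) - 3 = -552817 - 3 = -552820)
-2828427 + O = -2828427 - 552820 = -3381247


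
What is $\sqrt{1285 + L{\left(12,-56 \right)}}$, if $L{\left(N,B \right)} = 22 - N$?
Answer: $\sqrt{1295} \approx 35.986$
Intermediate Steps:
$\sqrt{1285 + L{\left(12,-56 \right)}} = \sqrt{1285 + \left(22 - 12\right)} = \sqrt{1285 + 10} = \sqrt{1295}$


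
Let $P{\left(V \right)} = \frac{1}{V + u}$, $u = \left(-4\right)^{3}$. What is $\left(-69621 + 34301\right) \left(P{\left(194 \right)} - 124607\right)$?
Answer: $\frac{57214546588}{13} \approx 4.4011 \cdot 10^{9}$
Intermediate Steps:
$u = -64$
$P{\left(V \right)} = \frac{1}{-64 + V}$ ($P{\left(V \right)} = \frac{1}{V - 64} = \frac{1}{-64 + V}$)
$\left(-69621 + 34301\right) \left(P{\left(194 \right)} - 124607\right) = \left(-69621 + 34301\right) \left(\frac{1}{-64 + 194} - 124607\right) = - 35320 \left(\frac{1}{130} - 124607\right) = \left(-35320\right) \left(- \frac{16198909}{130}\right) = \frac{57214546588}{13}$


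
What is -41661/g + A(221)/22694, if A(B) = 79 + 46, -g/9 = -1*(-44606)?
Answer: 27656569/253072141 ≈ 0.10928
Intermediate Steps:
g = -401454 (g = -(-9)*(-44606) = -9*44606 = -401454)
A(B) = 125
-41661/g + A(221)/22694 = -41661/(-401454) + 125/22694 = -41661*(-1/401454) + 125*(1/22694) = 4629/44606 + 125/22694 = 27656569/253072141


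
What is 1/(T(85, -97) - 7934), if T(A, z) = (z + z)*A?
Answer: -1/24424 ≈ -4.0943e-5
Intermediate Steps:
T(A, z) = 2*A*z (T(A, z) = (2*z)*A = 2*A*z)
1/(T(85, -97) - 7934) = 1/(2*85*(-97) - 7934) = 1/(-16490 - 7934) = 1/(-24424) = -1/24424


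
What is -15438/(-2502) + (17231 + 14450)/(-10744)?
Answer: 14433335/4480248 ≈ 3.2215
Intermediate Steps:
-15438/(-2502) + (17231 + 14450)/(-10744) = -15438*(-1/2502) + 31681*(-1/10744) = 2573/417 - 31681/10744 = 14433335/4480248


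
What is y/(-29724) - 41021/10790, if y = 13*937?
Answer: -675370597/160360980 ≈ -4.2116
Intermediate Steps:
y = 12181
y/(-29724) - 41021/10790 = 12181/(-29724) - 41021/10790 = 12181*(-1/29724) - 41021*1/10790 = -12181/29724 - 41021/10790 = -675370597/160360980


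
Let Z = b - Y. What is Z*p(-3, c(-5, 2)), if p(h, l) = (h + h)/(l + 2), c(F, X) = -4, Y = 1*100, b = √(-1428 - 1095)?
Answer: -300 + 87*I*√3 ≈ -300.0 + 150.69*I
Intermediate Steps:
b = 29*I*√3 (b = √(-2523) = 29*I*√3 ≈ 50.229*I)
Y = 100
p(h, l) = 2*h/(2 + l) (p(h, l) = (2*h)/(2 + l) = 2*h/(2 + l))
Z = -100 + 29*I*√3 (Z = 29*I*√3 - 1*100 = 29*I*√3 - 100 = -100 + 29*I*√3 ≈ -100.0 + 50.229*I)
Z*p(-3, c(-5, 2)) = (-100 + 29*I*√3)*(2*(-3)/(2 - 4)) = (-100 + 29*I*√3)*(2*(-3)/(-2)) = (-100 + 29*I*√3)*(2*(-3)*(-½)) = (-100 + 29*I*√3)*3 = -300 + 87*I*√3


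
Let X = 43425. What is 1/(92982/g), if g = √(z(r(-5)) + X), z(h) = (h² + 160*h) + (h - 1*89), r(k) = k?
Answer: √10639/46491 ≈ 0.0022186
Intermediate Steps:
z(h) = -89 + h² + 161*h (z(h) = (h² + 160*h) + (h - 89) = (h² + 160*h) + (-89 + h) = -89 + h² + 161*h)
g = 2*√10639 (g = √((-89 + (-5)² + 161*(-5)) + 43425) = √((-89 + 25 - 805) + 43425) = √(-869 + 43425) = √42556 = 2*√10639 ≈ 206.29)
1/(92982/g) = 1/(92982/((2*√10639))) = 1/(92982*(√10639/21278)) = 1/(46491*√10639/10639) = √10639/46491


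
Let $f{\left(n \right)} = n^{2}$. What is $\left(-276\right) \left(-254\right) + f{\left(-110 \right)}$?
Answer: $82204$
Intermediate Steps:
$\left(-276\right) \left(-254\right) + f{\left(-110 \right)} = \left(-276\right) \left(-254\right) + \left(-110\right)^{2} = 70104 + 12100 = 82204$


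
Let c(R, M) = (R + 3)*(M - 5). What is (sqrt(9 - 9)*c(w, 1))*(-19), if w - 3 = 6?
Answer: 0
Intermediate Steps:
w = 9 (w = 3 + 6 = 9)
c(R, M) = (-5 + M)*(3 + R) (c(R, M) = (3 + R)*(-5 + M) = (-5 + M)*(3 + R))
(sqrt(9 - 9)*c(w, 1))*(-19) = (sqrt(9 - 9)*(-15 - 5*9 + 3*1 + 1*9))*(-19) = (sqrt(0)*(-15 - 45 + 3 + 9))*(-19) = (0*(-48))*(-19) = 0*(-19) = 0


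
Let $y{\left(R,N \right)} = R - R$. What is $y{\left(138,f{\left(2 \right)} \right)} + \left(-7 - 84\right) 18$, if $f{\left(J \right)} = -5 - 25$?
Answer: $-1638$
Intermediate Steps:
$f{\left(J \right)} = -30$ ($f{\left(J \right)} = -5 - 25 = -30$)
$y{\left(R,N \right)} = 0$
$y{\left(138,f{\left(2 \right)} \right)} + \left(-7 - 84\right) 18 = 0 + \left(-7 - 84\right) 18 = 0 - 1638 = -1638$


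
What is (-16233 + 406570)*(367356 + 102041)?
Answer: 183223016789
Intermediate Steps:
(-16233 + 406570)*(367356 + 102041) = 390337*469397 = 183223016789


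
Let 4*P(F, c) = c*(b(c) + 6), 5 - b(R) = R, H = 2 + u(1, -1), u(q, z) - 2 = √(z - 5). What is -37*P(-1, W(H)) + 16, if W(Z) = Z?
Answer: -597/2 - 111*I*√6/4 ≈ -298.5 - 67.973*I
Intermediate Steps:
u(q, z) = 2 + √(-5 + z) (u(q, z) = 2 + √(z - 5) = 2 + √(-5 + z))
H = 4 + I*√6 (H = 2 + (2 + √(-5 - 1)) = 2 + (2 + √(-6)) = 2 + (2 + I*√6) = 4 + I*√6 ≈ 4.0 + 2.4495*I)
b(R) = 5 - R
P(F, c) = c*(11 - c)/4 (P(F, c) = (c*((5 - c) + 6))/4 = (c*(11 - c))/4 = c*(11 - c)/4)
-37*P(-1, W(H)) + 16 = -37*(4 + I*√6)*(11 - (4 + I*√6))/4 + 16 = -37*(4 + I*√6)*(11 + (-4 - I*√6))/4 + 16 = -37*(4 + I*√6)*(7 - I*√6)/4 + 16 = 16 - 37*(4 + I*√6)*(7 - I*√6)/4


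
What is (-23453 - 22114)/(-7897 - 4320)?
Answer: 45567/12217 ≈ 3.7298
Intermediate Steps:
(-23453 - 22114)/(-7897 - 4320) = -45567/(-12217) = -45567*(-1/12217) = 45567/12217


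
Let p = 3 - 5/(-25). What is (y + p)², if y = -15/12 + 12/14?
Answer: 154449/19600 ≈ 7.8801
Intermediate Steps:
y = -11/28 (y = -15*1/12 + 12*(1/14) = -5/4 + 6/7 = -11/28 ≈ -0.39286)
p = 16/5 (p = 3 - 5*(-1/25) = 3 + ⅕ = 16/5 ≈ 3.2000)
(y + p)² = (-11/28 + 16/5)² = (393/140)² = 154449/19600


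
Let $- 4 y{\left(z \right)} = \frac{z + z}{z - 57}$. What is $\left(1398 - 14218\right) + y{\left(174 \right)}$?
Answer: $- \frac{500009}{39} \approx -12821.0$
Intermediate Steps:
$y{\left(z \right)} = - \frac{z}{2 \left(-57 + z\right)}$ ($y{\left(z \right)} = - \frac{\left(z + z\right) \frac{1}{z - 57}}{4} = - \frac{2 z \frac{1}{-57 + z}}{4} = - \frac{z}{2 \left(-57 + z\right)}$)
$\left(1398 - 14218\right) + y{\left(174 \right)} = \left(1398 - 14218\right) - \frac{174}{-114 + 2 \cdot 174} = \left(1398 - 14218\right) - \frac{174}{-114 + 348} = -12820 - \frac{174}{234} = -12820 - 174 \cdot \frac{1}{234} = -12820 - \frac{29}{39} = - \frac{500009}{39}$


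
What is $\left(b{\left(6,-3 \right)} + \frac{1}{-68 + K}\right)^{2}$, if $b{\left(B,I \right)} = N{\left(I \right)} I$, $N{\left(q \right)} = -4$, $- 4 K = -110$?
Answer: $\frac{940900}{6561} \approx 143.41$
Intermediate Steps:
$K = \frac{55}{2}$ ($K = \left(- \frac{1}{4}\right) \left(-110\right) = \frac{55}{2} \approx 27.5$)
$b{\left(B,I \right)} = - 4 I$
$\left(b{\left(6,-3 \right)} + \frac{1}{-68 + K}\right)^{2} = \left(\left(-4\right) \left(-3\right) + \frac{1}{-68 + \frac{55}{2}}\right)^{2} = \left(12 + \frac{1}{- \frac{81}{2}}\right)^{2} = \left(12 - \frac{2}{81}\right)^{2} = \left(\frac{970}{81}\right)^{2} = \frac{940900}{6561}$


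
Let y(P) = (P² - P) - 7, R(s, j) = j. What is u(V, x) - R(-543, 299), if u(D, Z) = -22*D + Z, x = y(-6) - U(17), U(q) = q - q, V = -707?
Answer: 15290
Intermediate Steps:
U(q) = 0
y(P) = -7 + P² - P
x = 35 (x = (-7 + (-6)² - 1*(-6)) - 1*0 = (-7 + 36 + 6) + 0 = 35 + 0 = 35)
u(D, Z) = Z - 22*D
u(V, x) - R(-543, 299) = (35 - 22*(-707)) - 1*299 = (35 + 15554) - 299 = 15589 - 299 = 15290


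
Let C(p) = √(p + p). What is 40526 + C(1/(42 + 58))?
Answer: 40526 + √2/10 ≈ 40526.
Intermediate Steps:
C(p) = √2*√p (C(p) = √(2*p) = √2*√p)
40526 + C(1/(42 + 58)) = 40526 + √2*√(1/(42 + 58)) = 40526 + √2*√(1/100) = 40526 + √2*(⅒) = 40526 + √2/10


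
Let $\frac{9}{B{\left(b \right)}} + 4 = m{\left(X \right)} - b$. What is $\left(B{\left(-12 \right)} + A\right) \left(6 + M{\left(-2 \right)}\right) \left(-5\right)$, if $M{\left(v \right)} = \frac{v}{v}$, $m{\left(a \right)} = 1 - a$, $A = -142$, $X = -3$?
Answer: $\frac{19775}{4} \approx 4943.8$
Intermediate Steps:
$B{\left(b \right)} = - \frac{9}{b}$ ($B{\left(b \right)} = \frac{9}{-4 - \left(-4 + b\right)} = \frac{9}{\left(-1\right) b} = 9 \left(- \frac{1}{b}\right) = - \frac{9}{b}$)
$M{\left(v \right)} = 1$
$\left(B{\left(-12 \right)} + A\right) \left(6 + M{\left(-2 \right)}\right) \left(-5\right) = \left(- \frac{9}{-12} - 142\right) \left(6 + 1\right) \left(-5\right) = \left(\left(-9\right) \left(- \frac{1}{12}\right) - 142\right) 7 \left(-5\right) = \left(\frac{3}{4} - 142\right) \left(-35\right) = \left(- \frac{565}{4}\right) \left(-35\right) = \frac{19775}{4}$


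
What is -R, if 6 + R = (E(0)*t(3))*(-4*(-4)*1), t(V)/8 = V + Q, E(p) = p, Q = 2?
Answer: 6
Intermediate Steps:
t(V) = 16 + 8*V (t(V) = 8*(V + 2) = 8*(2 + V) = 16 + 8*V)
R = -6 (R = -6 + (0*(16 + 8*3))*(-4*(-4)*1) = -6 + (0*(16 + 24))*(16*1) = -6 + (0*40)*16 = -6 + 0*16 = -6 + 0 = -6)
-R = -1*(-6) = 6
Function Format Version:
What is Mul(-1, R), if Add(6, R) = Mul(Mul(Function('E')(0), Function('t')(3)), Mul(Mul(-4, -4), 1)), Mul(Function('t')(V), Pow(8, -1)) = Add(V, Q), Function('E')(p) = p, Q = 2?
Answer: 6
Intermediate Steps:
Function('t')(V) = Add(16, Mul(8, V)) (Function('t')(V) = Mul(8, Add(V, 2)) = Mul(8, Add(2, V)) = Add(16, Mul(8, V)))
R = -6 (R = Add(-6, Mul(Mul(0, Add(16, Mul(8, 3))), Mul(Mul(-4, -4), 1))) = Add(-6, Mul(Mul(0, Add(16, 24)), Mul(16, 1))) = Add(-6, Mul(Mul(0, 40), 16)) = Add(-6, Mul(0, 16)) = Add(-6, 0) = -6)
Mul(-1, R) = Mul(-1, -6) = 6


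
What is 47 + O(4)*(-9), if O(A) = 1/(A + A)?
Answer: 367/8 ≈ 45.875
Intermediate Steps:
O(A) = 1/(2*A)
47 + O(4)*(-9) = 47 + ((½)/4)*(-9) = 47 + ((½)*(¼))*(-9) = 47 + (⅛)*(-9) = 47 - 9/8 = 367/8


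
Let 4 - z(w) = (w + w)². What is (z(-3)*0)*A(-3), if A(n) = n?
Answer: 0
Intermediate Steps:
z(w) = 4 - 4*w² (z(w) = 4 - (w + w)² = 4 - (2*w)² = 4 - 4*w²)
(z(-3)*0)*A(-3) = ((4 - 4*(-3)²)*0)*(-3) = ((4 - 4*9)*0)*(-3) = ((4 - 36)*0)*(-3) = -32*0*(-3) = 0*(-3) = 0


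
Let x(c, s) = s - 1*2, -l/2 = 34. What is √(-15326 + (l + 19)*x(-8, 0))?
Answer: 18*I*√47 ≈ 123.4*I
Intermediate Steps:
l = -68 (l = -2*34 = -68)
x(c, s) = -2 + s (x(c, s) = s - 2 = -2 + s)
√(-15326 + (l + 19)*x(-8, 0)) = √(-15326 + (-68 + 19)*(-2 + 0)) = √(-15326 - 49*(-2)) = √(-15326 + 98) = √(-15228) = 18*I*√47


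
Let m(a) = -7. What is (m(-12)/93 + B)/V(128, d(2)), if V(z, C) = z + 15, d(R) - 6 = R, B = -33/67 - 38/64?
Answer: -21055/2592096 ≈ -0.0081228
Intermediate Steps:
B = -2329/2144 (B = -33*1/67 - 38*1/64 = -33/67 - 19/32 = -2329/2144 ≈ -1.0863)
d(R) = 6 + R
V(z, C) = 15 + z
(m(-12)/93 + B)/V(128, d(2)) = (-7/93 - 2329/2144)/(15 + 128) = (-7*1/93 - 2329/2144)/143 = (-7/93 - 2329/2144)*(1/143) = -231605/199392*1/143 = -21055/2592096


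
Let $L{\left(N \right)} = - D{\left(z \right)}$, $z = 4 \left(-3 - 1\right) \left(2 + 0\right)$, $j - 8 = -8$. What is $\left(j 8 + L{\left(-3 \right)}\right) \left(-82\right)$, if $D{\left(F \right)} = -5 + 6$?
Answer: $82$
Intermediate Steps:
$j = 0$ ($j = 8 - 8 = 0$)
$z = -32$ ($z = 4 \left(\left(-4\right) 2\right) = 4 \left(-8\right) = -32$)
$D{\left(F \right)} = 1$
$L{\left(N \right)} = -1$ ($L{\left(N \right)} = \left(-1\right) 1 = -1$)
$\left(j 8 + L{\left(-3 \right)}\right) \left(-82\right) = \left(0 \cdot 8 - 1\right) \left(-82\right) = \left(0 - 1\right) \left(-82\right) = \left(-1\right) \left(-82\right) = 82$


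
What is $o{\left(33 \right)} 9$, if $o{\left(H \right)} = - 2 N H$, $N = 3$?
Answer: $-1782$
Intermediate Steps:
$o{\left(H \right)} = - 6 H$ ($o{\left(H \right)} = \left(-2\right) 3 H = - 6 H$)
$o{\left(33 \right)} 9 = \left(-6\right) 33 \cdot 9 = \left(-198\right) 9 = -1782$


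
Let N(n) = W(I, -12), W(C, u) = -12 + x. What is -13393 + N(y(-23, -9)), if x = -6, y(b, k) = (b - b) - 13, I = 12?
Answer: -13411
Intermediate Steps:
y(b, k) = -13 (y(b, k) = 0 - 13 = -13)
W(C, u) = -18 (W(C, u) = -12 - 6 = -18)
N(n) = -18
-13393 + N(y(-23, -9)) = -13393 - 18 = -13411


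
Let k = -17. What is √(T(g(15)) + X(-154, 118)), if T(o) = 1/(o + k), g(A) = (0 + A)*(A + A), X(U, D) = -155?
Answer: I*√29060362/433 ≈ 12.45*I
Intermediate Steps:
g(A) = 2*A² (g(A) = A*(2*A) = 2*A²)
T(o) = 1/(-17 + o) (T(o) = 1/(o - 17) = 1/(-17 + o))
√(T(g(15)) + X(-154, 118)) = √(1/(-17 + 2*15²) - 155) = √(1/(-17 + 2*225) - 155) = √(1/(-17 + 450) - 155) = √(1/433 - 155) = √(-67114/433) = I*√29060362/433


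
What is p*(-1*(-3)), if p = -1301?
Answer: -3903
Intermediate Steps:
p*(-1*(-3)) = -(-1301)*(-3) = -1301*3 = -3903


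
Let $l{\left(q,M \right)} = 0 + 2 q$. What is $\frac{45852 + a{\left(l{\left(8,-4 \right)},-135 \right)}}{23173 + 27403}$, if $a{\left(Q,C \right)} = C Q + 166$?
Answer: $\frac{21929}{25288} \approx 0.86717$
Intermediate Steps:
$l{\left(q,M \right)} = 2 q$
$a{\left(Q,C \right)} = 166 + C Q$
$\frac{45852 + a{\left(l{\left(8,-4 \right)},-135 \right)}}{23173 + 27403} = \frac{45852 + \left(166 - 135 \cdot 2 \cdot 8\right)}{23173 + 27403} = \frac{45852 + \left(166 - 2160\right)}{50576} = \left(45852 + \left(166 - 2160\right)\right) \frac{1}{50576} = \left(45852 - 1994\right) \frac{1}{50576} = 43858 \cdot \frac{1}{50576} = \frac{21929}{25288}$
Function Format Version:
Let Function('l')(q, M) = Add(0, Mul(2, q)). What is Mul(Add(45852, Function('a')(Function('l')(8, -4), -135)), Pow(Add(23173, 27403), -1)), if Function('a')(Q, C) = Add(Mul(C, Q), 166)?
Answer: Rational(21929, 25288) ≈ 0.86717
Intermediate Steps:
Function('l')(q, M) = Mul(2, q)
Function('a')(Q, C) = Add(166, Mul(C, Q))
Mul(Add(45852, Function('a')(Function('l')(8, -4), -135)), Pow(Add(23173, 27403), -1)) = Mul(Add(45852, Add(166, Mul(-135, Mul(2, 8)))), Pow(Add(23173, 27403), -1)) = Mul(Add(45852, Add(166, Mul(-135, 16))), Pow(50576, -1)) = Mul(Add(45852, Add(166, -2160)), Rational(1, 50576)) = Mul(Add(45852, -1994), Rational(1, 50576)) = Mul(43858, Rational(1, 50576)) = Rational(21929, 25288)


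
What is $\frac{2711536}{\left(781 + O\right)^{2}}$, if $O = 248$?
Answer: $\frac{2711536}{1058841} \approx 2.5609$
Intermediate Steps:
$\frac{2711536}{\left(781 + O\right)^{2}} = \frac{2711536}{\left(781 + 248\right)^{2}} = \frac{2711536}{1029^{2}} = \frac{2711536}{1058841}$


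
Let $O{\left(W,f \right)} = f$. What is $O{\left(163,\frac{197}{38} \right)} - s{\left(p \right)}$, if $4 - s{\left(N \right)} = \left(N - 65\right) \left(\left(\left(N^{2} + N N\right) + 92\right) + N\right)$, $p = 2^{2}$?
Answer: $- \frac{296659}{38} \approx -7806.8$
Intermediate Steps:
$p = 4$
$s{\left(N \right)} = 4 - \left(-65 + N\right) \left(92 + N + 2 N^{2}\right)$ ($s{\left(N \right)} = 4 - \left(N - 65\right) \left(\left(\left(N^{2} + N N\right) + 92\right) + N\right) = 4 - \left(-65 + N\right) \left(\left(\left(N^{2} + N^{2}\right) + 92\right) + N\right) = 4 - \left(-65 + N\right) \left(\left(2 N^{2} + 92\right) + N\right) = 4 - \left(-65 + N\right) \left(\left(92 + 2 N^{2}\right) + N\right) = 4 - \left(-65 + N\right) \left(92 + N + 2 N^{2}\right)$)
$O{\left(163,\frac{197}{38} \right)} - s{\left(p \right)} = \frac{197}{38} - \left(5984 - 108 - 2 \cdot 4^{3} + 129 \cdot 4^{2}\right) = 197 \cdot \frac{1}{38} - \left(5984 - 108 - 128 + 129 \cdot 16\right) = \frac{197}{38} - \left(5984 - 108 - 128 + 2064\right) = \frac{197}{38} - 7812 = - \frac{296659}{38}$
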